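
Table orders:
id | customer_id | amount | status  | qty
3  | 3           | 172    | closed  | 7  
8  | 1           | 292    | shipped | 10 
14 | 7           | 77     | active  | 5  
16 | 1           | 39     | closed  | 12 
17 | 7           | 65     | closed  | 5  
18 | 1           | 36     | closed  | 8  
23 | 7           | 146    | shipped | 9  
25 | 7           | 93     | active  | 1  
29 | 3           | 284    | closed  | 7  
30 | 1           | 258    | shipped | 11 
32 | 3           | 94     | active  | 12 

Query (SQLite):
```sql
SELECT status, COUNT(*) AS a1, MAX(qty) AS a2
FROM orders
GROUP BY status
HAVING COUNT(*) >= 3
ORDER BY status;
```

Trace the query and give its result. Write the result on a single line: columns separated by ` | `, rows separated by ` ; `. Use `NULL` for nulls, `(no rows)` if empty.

Group orders by status.
Per group compute: COUNT(*), MAX(qty).
HAVING: drop groups with fewer than 3 rows.
  active: ids {14, 25, 32} → COUNT(*)=3, MAX(qty)=12
  closed: ids {3, 16, 17, 18, 29} → COUNT(*)=5, MAX(qty)=12
  shipped: ids {8, 23, 30} → COUNT(*)=3, MAX(qty)=11

active | 3 | 12 ; closed | 5 | 12 ; shipped | 3 | 11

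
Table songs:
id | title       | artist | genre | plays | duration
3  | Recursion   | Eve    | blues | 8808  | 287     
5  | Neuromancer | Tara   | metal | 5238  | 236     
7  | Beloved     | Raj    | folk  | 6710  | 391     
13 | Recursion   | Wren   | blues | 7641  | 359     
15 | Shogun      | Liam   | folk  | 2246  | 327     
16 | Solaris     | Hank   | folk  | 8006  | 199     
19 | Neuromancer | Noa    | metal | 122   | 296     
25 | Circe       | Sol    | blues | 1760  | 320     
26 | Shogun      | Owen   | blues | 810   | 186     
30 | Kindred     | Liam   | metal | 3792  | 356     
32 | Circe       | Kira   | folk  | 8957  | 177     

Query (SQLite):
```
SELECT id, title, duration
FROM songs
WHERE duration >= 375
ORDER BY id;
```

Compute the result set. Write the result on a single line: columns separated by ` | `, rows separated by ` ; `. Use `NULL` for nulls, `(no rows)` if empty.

duration >= 375: ids {7}

7 | Beloved | 391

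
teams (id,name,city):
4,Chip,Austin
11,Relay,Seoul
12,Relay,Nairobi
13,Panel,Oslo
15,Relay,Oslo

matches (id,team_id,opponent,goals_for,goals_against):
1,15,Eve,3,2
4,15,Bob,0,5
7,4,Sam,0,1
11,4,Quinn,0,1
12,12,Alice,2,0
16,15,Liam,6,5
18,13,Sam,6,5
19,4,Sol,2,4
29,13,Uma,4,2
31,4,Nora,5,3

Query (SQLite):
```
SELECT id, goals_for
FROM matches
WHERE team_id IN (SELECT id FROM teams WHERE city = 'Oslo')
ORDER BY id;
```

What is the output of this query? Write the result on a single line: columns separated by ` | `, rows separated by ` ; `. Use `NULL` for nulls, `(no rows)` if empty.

1 | 3 ; 4 | 0 ; 16 | 6 ; 18 | 6 ; 29 | 4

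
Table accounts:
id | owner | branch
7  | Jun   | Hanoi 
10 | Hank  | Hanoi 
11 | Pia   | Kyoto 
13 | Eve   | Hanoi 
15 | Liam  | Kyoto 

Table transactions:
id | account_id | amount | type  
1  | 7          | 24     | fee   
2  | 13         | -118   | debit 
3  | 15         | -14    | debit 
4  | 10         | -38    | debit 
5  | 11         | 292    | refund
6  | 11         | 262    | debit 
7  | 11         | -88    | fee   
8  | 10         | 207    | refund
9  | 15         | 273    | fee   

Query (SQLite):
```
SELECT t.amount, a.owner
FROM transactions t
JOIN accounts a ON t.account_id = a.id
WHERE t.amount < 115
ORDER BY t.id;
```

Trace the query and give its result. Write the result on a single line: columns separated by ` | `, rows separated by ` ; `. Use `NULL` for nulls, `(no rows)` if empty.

Each transactions row matches the accounts row where account_id = accounts.id.
Then keep rows with t.amount < 115.

24 | Jun ; -118 | Eve ; -14 | Liam ; -38 | Hank ; -88 | Pia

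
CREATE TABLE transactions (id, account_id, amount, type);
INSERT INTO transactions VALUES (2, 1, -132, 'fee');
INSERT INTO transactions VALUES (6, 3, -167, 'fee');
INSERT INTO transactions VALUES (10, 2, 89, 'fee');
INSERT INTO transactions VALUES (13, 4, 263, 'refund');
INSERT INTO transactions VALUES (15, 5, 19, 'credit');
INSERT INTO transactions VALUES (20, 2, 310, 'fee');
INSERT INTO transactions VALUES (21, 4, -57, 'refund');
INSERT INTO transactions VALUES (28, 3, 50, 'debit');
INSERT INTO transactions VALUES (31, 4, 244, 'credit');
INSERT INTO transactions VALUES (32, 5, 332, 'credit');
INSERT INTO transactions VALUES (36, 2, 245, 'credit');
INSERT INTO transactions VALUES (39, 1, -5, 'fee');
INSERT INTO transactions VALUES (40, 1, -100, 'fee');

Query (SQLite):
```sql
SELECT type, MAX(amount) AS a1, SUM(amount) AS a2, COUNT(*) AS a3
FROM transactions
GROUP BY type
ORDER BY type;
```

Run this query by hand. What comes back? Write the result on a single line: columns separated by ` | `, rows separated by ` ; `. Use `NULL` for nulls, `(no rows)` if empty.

credit | 332 | 840 | 4 ; debit | 50 | 50 | 1 ; fee | 310 | -5 | 6 ; refund | 263 | 206 | 2

Group transactions by type.
Per group compute: MAX(amount), SUM(amount), COUNT(*).
  credit: ids {15, 31, 32, 36} → MAX(amount)=332, SUM(amount)=840, COUNT(*)=4
  debit: ids {28} → MAX(amount)=50, SUM(amount)=50, COUNT(*)=1
  fee: ids {2, 6, 10, 20, 39, 40} → MAX(amount)=310, SUM(amount)=-5, COUNT(*)=6
  refund: ids {13, 21} → MAX(amount)=263, SUM(amount)=206, COUNT(*)=2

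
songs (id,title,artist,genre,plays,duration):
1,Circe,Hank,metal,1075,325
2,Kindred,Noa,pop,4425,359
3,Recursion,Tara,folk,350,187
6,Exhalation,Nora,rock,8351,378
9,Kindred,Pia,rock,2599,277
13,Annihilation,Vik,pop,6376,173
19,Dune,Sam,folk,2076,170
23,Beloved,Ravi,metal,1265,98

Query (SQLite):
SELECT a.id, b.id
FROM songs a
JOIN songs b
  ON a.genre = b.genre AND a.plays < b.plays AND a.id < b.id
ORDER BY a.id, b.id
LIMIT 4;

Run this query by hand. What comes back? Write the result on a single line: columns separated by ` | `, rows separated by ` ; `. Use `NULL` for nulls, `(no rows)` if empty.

Pairs (a,b) with same genre, a.plays < b.plays, a.id < b.id.
genre groups: folk:{3,19} metal:{1,23} pop:{2,13} rock:{6,9}
Ordered by (a.id, b.id); first 4.

1 | 23 ; 2 | 13 ; 3 | 19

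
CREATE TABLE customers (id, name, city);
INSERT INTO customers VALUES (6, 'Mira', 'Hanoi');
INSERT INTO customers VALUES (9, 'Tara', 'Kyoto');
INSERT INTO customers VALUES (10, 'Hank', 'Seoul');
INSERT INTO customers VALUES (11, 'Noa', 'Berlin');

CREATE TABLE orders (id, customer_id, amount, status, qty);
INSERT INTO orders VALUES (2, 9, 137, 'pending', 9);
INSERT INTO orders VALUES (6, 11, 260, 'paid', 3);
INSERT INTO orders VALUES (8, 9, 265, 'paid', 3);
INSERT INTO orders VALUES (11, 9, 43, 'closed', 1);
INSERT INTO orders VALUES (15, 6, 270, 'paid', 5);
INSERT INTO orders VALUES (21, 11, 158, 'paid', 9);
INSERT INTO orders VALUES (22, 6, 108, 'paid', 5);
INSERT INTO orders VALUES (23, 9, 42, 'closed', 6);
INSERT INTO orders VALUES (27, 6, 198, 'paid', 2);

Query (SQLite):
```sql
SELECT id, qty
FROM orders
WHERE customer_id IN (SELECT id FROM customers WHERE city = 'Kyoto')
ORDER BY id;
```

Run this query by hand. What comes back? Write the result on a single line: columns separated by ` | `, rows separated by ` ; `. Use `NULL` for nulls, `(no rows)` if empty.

Inner query: customers.id where city = 'Kyoto'.
Outer: keep orders rows whose customer_id is in that set.
Inner query → {9}

2 | 9 ; 8 | 3 ; 11 | 1 ; 23 | 6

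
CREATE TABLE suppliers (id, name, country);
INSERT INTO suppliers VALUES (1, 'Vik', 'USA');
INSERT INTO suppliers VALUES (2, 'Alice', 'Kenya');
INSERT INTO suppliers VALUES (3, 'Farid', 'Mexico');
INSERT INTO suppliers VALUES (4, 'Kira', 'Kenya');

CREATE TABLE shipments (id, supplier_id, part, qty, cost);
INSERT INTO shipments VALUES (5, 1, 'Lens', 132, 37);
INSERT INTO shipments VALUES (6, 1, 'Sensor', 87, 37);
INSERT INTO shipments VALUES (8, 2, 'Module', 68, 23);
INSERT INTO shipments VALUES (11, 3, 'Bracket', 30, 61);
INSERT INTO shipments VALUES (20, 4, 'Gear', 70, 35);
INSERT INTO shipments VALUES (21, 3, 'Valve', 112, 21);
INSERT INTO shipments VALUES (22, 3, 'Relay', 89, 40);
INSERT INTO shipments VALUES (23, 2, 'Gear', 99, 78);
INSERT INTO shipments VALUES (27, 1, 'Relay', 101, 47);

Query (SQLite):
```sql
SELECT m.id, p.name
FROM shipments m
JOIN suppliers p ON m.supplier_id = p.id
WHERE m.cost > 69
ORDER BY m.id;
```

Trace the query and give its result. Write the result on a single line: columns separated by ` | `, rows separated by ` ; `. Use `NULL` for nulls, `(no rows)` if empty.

Each shipments row matches the suppliers row where supplier_id = suppliers.id.
Then keep rows with m.cost > 69.

23 | Alice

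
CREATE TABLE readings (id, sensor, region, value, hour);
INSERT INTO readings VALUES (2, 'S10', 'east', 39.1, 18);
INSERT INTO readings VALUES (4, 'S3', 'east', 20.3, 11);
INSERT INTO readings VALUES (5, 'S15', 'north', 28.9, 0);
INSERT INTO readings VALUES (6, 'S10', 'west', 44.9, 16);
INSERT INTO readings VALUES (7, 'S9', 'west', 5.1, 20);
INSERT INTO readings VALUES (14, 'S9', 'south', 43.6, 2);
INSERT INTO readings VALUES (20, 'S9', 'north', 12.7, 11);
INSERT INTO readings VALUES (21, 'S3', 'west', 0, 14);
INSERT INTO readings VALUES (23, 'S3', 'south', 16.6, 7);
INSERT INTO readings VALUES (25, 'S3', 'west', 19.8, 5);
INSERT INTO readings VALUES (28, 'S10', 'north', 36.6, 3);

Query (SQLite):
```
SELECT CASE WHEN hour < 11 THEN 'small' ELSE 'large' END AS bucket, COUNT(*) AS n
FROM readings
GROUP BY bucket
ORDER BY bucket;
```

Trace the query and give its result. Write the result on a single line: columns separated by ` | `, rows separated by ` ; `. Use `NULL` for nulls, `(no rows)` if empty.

Bucket rows by hour < 11 → 'small' else 'large'; count each bucket.

large | 6 ; small | 5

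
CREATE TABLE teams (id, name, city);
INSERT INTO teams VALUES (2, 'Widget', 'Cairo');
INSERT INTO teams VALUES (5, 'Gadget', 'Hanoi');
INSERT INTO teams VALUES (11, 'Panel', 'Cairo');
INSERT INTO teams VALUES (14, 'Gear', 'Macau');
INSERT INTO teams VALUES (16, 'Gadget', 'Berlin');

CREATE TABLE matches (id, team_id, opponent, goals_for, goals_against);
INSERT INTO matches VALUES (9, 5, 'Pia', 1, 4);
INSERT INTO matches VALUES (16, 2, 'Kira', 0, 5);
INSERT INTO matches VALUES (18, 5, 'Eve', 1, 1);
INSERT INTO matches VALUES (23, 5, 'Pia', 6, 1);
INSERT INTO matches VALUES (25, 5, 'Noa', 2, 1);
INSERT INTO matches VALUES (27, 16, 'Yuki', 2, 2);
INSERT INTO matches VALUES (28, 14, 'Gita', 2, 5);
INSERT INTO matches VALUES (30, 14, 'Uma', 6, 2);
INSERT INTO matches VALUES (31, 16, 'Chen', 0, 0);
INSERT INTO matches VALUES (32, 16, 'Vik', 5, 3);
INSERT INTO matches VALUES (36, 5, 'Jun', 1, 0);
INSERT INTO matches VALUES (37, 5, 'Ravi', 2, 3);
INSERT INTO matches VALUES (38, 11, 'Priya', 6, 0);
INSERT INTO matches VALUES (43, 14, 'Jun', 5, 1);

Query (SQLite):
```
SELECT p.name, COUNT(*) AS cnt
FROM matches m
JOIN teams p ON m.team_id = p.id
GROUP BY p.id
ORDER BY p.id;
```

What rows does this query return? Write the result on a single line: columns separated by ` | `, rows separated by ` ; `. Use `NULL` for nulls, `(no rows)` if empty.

Widget | 1 ; Gadget | 6 ; Panel | 1 ; Gear | 3 ; Gadget | 3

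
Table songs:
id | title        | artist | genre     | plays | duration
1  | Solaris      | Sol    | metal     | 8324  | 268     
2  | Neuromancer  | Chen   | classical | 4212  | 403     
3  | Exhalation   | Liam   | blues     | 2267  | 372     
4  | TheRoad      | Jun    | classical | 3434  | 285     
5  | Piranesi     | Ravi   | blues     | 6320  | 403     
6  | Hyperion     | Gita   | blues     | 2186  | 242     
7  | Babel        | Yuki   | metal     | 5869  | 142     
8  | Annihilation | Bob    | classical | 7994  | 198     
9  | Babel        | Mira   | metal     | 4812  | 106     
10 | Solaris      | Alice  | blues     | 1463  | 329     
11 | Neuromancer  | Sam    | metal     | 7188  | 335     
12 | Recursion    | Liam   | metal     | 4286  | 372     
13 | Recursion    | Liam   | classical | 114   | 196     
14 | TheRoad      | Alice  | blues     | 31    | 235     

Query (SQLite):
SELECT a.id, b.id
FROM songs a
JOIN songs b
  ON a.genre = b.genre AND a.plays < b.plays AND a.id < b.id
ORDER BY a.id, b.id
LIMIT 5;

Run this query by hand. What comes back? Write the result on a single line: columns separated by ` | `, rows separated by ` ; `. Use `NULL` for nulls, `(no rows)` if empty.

2 | 8 ; 3 | 5 ; 4 | 8 ; 7 | 11 ; 9 | 11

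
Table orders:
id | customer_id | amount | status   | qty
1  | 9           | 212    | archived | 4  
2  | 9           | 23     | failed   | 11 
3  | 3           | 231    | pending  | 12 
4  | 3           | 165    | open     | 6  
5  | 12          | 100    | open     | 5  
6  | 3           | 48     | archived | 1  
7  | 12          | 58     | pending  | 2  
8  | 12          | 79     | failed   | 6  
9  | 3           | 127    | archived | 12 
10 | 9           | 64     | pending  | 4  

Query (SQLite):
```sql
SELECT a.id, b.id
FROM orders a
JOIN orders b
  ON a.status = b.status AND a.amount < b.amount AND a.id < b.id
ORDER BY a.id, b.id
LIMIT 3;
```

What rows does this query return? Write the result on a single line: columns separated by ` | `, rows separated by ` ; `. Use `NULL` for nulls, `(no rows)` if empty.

Pairs (a,b) with same status, a.amount < b.amount, a.id < b.id.
status groups: archived:{1,6,9} failed:{2,8} open:{4,5} pending:{3,7,10}
Ordered by (a.id, b.id); first 3.

2 | 8 ; 6 | 9 ; 7 | 10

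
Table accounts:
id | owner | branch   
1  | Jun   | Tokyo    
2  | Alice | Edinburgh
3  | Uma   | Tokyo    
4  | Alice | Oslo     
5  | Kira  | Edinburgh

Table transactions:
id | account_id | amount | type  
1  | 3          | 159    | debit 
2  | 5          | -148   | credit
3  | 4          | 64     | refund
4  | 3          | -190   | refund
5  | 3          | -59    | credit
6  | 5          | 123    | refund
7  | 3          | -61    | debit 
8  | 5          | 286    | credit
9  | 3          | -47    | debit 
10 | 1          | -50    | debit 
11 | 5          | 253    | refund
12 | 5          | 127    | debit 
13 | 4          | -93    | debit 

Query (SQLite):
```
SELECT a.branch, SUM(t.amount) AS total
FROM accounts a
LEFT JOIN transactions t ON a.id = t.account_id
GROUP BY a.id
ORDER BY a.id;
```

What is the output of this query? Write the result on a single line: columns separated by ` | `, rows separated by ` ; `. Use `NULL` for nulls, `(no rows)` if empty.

Tokyo | -50 ; Edinburgh | NULL ; Tokyo | -198 ; Oslo | -29 ; Edinburgh | 641

LEFT JOIN keeps every accounts row; unmatched ones get NULL for transactions columns.
Group by accounts.id and compute SUM(t.amount). SUM over an all-NULL group is NULL.
  1: ids {10} → SUM(t.amount)=-50
  2: ids {—} → SUM(t.amount)=NULL
  3: ids {1, 4, 5, 7, 9} → SUM(t.amount)=-198
  4: ids {3, 13} → SUM(t.amount)=-29
  5: ids {2, 6, 8, 11, 12} → SUM(t.amount)=641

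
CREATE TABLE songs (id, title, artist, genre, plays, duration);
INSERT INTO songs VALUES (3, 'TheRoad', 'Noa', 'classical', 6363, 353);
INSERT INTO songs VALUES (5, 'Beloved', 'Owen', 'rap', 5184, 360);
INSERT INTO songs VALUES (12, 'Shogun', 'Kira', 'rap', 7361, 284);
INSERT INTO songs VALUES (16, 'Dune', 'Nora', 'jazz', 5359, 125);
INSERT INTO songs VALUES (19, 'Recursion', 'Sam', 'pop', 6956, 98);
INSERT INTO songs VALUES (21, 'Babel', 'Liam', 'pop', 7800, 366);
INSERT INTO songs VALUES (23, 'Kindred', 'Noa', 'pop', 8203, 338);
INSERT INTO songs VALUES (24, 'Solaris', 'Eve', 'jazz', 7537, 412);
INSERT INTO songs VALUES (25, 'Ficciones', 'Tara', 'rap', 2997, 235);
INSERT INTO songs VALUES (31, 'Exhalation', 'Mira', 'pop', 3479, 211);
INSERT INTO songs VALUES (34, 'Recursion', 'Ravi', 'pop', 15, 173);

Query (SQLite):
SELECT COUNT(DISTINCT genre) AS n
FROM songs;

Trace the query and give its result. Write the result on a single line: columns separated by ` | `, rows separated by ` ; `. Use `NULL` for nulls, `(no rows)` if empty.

Count distinct non-NULL genre values.

4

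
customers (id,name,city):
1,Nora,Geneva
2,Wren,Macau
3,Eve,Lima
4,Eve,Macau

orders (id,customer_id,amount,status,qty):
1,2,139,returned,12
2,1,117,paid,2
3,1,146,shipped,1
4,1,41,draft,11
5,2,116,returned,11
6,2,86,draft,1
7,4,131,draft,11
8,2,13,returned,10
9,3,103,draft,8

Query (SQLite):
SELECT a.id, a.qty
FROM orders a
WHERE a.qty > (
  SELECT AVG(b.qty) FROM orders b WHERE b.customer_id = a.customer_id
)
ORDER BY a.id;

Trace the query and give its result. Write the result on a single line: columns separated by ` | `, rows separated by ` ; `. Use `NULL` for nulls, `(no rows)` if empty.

1 | 12 ; 4 | 11 ; 5 | 11 ; 8 | 10

For each orders row a, compute AVG(qty) over rows sharing a.customer_id.
Keep row a if a.qty > that per-group AVG.
  customer_id=1: AVG(qty) = 4.666667
  customer_id=2: AVG(qty) = 8.5
  customer_id=3: AVG(qty) = 8.0
  customer_id=4: AVG(qty) = 11.0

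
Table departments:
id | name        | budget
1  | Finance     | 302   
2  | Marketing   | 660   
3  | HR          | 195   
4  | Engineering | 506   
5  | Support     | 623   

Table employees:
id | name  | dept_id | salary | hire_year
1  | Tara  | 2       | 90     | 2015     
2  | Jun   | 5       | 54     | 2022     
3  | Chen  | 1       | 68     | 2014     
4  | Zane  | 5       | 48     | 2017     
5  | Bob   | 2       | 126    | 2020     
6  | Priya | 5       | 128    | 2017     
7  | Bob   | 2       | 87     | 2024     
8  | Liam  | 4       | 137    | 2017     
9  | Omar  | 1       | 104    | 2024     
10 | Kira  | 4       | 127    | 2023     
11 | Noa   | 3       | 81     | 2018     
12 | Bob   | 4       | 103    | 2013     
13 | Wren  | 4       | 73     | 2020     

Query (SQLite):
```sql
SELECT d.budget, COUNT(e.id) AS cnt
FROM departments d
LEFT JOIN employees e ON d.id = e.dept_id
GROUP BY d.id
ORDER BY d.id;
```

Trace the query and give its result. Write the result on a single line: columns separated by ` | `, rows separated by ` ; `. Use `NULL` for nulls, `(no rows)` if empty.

LEFT JOIN keeps every departments row; unmatched ones get NULL for employees columns.
Group by departments.id and compute COUNT(e.id). COUNT(col) of an all-NULL group is 0.
  1: ids {3, 9} → COUNT(e.id)=2
  2: ids {1, 5, 7} → COUNT(e.id)=3
  3: ids {11} → COUNT(e.id)=1
  4: ids {8, 10, 12, 13} → COUNT(e.id)=4
  5: ids {2, 4, 6} → COUNT(e.id)=3

302 | 2 ; 660 | 3 ; 195 | 1 ; 506 | 4 ; 623 | 3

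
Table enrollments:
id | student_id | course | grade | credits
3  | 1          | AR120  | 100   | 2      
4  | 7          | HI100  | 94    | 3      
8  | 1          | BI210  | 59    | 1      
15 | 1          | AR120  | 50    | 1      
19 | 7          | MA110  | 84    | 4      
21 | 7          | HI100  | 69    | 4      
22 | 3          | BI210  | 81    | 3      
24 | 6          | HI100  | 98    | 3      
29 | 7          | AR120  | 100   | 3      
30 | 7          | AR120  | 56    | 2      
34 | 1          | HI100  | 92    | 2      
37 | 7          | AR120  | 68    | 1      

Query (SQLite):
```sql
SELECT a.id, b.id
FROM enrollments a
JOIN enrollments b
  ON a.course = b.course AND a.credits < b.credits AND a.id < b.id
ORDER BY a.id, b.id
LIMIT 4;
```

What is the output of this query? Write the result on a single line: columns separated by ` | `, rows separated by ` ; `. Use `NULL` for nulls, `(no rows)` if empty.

3 | 29 ; 4 | 21 ; 8 | 22 ; 15 | 29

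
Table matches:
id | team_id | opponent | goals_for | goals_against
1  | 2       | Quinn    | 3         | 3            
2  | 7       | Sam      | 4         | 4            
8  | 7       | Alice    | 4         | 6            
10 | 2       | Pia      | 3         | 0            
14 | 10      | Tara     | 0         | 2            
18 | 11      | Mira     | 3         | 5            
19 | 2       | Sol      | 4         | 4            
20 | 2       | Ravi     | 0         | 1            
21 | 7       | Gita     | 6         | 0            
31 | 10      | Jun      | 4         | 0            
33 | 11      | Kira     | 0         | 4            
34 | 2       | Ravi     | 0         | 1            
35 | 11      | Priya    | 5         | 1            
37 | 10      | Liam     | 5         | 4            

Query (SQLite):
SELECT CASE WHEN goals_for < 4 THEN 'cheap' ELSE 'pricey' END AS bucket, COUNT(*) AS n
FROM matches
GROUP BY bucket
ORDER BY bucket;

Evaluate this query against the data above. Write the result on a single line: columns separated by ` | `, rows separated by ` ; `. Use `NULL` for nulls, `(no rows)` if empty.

Bucket rows by goals_for < 4 → 'cheap' else 'pricey'; count each bucket.

cheap | 7 ; pricey | 7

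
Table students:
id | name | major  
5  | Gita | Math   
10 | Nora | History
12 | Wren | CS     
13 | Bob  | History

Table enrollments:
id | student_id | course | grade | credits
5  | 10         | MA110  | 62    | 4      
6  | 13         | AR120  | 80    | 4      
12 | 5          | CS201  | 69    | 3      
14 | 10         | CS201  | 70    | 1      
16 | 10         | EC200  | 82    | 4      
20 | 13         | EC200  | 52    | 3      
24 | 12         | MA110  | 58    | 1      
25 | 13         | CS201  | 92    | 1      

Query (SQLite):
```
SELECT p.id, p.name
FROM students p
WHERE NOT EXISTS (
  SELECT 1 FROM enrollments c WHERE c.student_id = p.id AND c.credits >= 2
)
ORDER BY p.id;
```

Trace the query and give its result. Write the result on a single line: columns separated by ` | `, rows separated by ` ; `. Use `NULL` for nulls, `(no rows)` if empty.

For each students row, check whether any enrollments with matching student_id has credits >= 2.
Keep rows where that is false.

12 | Wren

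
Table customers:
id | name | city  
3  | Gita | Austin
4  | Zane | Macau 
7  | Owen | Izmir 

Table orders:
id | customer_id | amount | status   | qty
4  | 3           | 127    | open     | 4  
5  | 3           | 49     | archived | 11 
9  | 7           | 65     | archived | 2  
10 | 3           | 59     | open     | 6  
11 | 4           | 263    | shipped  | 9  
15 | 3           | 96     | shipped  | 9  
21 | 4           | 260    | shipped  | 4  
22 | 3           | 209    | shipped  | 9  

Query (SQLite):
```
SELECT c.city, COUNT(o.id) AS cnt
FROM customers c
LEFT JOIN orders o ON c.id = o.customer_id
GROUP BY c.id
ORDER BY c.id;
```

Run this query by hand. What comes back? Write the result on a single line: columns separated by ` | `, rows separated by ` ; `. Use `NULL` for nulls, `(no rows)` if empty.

LEFT JOIN keeps every customers row; unmatched ones get NULL for orders columns.
Group by customers.id and compute COUNT(o.id). COUNT(col) of an all-NULL group is 0.
  3: ids {4, 5, 10, 15, 22} → COUNT(o.id)=5
  4: ids {11, 21} → COUNT(o.id)=2
  7: ids {9} → COUNT(o.id)=1

Austin | 5 ; Macau | 2 ; Izmir | 1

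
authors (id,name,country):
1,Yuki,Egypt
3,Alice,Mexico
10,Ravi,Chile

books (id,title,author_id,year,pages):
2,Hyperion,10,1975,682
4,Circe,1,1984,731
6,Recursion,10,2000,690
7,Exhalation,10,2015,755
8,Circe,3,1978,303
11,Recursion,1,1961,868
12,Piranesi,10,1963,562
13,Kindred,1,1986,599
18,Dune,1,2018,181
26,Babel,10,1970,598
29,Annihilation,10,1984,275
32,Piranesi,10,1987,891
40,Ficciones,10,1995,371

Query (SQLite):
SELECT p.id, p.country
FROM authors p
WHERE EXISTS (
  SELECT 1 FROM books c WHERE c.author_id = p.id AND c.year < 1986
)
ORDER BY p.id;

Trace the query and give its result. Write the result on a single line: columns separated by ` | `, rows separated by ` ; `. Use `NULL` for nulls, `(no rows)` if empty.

For each authors row, check whether any books with matching author_id has year < 1986.
Keep rows where that is true.

1 | Egypt ; 3 | Mexico ; 10 | Chile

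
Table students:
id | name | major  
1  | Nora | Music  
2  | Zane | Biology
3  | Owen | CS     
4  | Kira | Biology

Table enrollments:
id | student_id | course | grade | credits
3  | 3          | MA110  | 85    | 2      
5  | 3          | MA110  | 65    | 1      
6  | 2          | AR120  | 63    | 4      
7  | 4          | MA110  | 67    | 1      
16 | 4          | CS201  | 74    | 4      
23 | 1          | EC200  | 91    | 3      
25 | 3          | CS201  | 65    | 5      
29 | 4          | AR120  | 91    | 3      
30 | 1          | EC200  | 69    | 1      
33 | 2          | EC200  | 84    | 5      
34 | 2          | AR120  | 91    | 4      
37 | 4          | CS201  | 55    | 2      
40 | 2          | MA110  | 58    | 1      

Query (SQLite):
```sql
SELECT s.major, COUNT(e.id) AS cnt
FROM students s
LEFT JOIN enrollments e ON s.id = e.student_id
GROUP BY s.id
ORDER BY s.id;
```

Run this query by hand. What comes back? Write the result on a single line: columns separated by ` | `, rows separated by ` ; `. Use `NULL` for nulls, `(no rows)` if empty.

LEFT JOIN keeps every students row; unmatched ones get NULL for enrollments columns.
Group by students.id and compute COUNT(e.id). COUNT(col) of an all-NULL group is 0.
  1: ids {23, 30} → COUNT(e.id)=2
  2: ids {6, 33, 34, 40} → COUNT(e.id)=4
  3: ids {3, 5, 25} → COUNT(e.id)=3
  4: ids {7, 16, 29, 37} → COUNT(e.id)=4

Music | 2 ; Biology | 4 ; CS | 3 ; Biology | 4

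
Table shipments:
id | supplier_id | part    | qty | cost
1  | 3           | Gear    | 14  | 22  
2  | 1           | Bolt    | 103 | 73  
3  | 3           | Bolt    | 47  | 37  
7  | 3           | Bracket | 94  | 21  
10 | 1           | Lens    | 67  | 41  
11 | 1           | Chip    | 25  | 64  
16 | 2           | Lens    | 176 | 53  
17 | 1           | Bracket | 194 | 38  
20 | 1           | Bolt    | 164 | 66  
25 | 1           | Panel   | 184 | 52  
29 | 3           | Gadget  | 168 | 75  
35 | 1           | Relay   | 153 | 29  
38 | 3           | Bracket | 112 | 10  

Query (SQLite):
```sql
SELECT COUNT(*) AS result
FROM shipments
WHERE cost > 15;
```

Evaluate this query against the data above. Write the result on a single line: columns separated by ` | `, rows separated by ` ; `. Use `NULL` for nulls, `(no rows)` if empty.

Rows where cost > 15 → qty values: [14, 103, 47, 94, 67, 25, 176, 194, 164, 184, 168, 153].
COUNT(*) counts rows → 12.

12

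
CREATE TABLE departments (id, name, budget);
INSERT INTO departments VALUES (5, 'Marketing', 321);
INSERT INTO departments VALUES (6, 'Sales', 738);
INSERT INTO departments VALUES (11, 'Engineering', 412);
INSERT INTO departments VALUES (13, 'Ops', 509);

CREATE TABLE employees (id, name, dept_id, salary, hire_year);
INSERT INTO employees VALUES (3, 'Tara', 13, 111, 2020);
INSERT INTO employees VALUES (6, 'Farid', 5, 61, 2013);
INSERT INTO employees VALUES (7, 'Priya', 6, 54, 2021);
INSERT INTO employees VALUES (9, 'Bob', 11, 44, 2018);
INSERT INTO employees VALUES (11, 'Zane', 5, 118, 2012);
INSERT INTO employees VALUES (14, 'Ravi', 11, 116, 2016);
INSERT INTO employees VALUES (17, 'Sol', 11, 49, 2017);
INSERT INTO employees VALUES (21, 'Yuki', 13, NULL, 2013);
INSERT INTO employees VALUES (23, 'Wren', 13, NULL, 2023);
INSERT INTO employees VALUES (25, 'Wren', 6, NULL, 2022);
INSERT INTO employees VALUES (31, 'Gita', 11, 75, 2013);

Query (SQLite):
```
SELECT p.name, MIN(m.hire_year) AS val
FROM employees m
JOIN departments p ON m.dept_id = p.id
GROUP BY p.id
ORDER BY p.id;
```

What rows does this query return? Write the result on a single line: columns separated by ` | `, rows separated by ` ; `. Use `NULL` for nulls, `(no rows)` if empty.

Marketing | 2012 ; Sales | 2021 ; Engineering | 2013 ; Ops | 2013

Join each employees row to its departments via dept_id.
Group joined rows by departments.id; compute MIN(m.hire_year) per group.
  5: ids {6, 11} → MIN(m.hire_year)=2012
  6: ids {7, 25} → MIN(m.hire_year)=2021
  11: ids {9, 14, 17, 31} → MIN(m.hire_year)=2013
  13: ids {3, 21, 23} → MIN(m.hire_year)=2013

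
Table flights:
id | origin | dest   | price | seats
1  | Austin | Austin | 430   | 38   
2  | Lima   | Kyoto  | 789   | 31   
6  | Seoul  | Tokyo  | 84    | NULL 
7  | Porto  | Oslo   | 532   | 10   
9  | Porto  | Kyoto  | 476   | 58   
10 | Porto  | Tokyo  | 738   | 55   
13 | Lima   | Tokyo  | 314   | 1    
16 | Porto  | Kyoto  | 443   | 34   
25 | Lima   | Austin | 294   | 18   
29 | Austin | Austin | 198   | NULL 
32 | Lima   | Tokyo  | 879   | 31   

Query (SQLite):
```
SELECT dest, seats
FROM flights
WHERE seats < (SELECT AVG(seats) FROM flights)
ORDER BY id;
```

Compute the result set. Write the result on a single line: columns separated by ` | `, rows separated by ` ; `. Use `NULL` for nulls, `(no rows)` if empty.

Scalar subquery: AVG(seats) over all flights rows = 30.666667 (≈; comparison uses full precision).
Keep rows where seats < that value.

Oslo | 10 ; Tokyo | 1 ; Austin | 18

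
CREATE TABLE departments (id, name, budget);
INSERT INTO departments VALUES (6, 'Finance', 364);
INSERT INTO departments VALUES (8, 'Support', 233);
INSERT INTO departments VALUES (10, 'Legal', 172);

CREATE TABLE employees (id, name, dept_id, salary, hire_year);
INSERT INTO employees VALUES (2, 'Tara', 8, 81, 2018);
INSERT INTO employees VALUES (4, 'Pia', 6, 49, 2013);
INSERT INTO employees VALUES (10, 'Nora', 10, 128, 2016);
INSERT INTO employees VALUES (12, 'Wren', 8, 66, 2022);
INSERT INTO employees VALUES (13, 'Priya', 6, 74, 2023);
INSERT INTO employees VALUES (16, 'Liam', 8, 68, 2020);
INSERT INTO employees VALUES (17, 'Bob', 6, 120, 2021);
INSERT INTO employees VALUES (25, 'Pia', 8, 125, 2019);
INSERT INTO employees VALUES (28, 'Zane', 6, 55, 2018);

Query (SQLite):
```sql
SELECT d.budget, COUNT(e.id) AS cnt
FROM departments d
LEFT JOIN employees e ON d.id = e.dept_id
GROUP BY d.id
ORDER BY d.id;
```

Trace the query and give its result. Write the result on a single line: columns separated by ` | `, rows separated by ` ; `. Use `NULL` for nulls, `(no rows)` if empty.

LEFT JOIN keeps every departments row; unmatched ones get NULL for employees columns.
Group by departments.id and compute COUNT(e.id). COUNT(col) of an all-NULL group is 0.
  6: ids {4, 13, 17, 28} → COUNT(e.id)=4
  8: ids {2, 12, 16, 25} → COUNT(e.id)=4
  10: ids {10} → COUNT(e.id)=1

364 | 4 ; 233 | 4 ; 172 | 1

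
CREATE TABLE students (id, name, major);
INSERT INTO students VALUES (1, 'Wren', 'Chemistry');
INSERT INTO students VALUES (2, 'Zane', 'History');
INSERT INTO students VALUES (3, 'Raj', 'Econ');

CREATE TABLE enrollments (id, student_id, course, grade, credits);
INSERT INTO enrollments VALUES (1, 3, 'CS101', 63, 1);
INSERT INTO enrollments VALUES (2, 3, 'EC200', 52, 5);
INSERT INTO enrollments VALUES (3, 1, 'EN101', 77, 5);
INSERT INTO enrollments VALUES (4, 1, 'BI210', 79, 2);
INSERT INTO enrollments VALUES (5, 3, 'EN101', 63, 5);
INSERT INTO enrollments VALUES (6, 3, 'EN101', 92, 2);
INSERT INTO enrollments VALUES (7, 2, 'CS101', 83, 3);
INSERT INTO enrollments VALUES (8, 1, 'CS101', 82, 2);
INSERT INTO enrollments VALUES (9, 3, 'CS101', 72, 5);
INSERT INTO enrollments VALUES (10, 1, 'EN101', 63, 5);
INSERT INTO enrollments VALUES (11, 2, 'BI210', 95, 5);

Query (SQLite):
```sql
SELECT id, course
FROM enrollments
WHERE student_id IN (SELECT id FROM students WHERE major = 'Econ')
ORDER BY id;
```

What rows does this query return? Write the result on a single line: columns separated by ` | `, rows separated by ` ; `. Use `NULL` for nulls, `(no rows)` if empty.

1 | CS101 ; 2 | EC200 ; 5 | EN101 ; 6 | EN101 ; 9 | CS101

Inner query: students.id where major = 'Econ'.
Outer: keep enrollments rows whose student_id is in that set.
Inner query → {3}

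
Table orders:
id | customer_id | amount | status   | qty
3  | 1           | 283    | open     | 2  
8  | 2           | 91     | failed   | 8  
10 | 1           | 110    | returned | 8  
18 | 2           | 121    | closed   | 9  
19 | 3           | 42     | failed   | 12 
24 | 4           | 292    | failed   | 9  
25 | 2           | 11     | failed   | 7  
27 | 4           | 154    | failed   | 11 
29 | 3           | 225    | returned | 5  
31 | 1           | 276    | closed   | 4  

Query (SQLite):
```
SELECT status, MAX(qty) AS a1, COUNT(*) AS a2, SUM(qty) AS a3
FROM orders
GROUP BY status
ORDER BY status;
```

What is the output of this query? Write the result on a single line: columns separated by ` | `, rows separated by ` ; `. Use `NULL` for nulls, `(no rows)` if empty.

closed | 9 | 2 | 13 ; failed | 12 | 5 | 47 ; open | 2 | 1 | 2 ; returned | 8 | 2 | 13

Group orders by status.
Per group compute: MAX(qty), COUNT(*), SUM(qty).
  closed: ids {18, 31} → MAX(qty)=9, COUNT(*)=2, SUM(qty)=13
  failed: ids {8, 19, 24, 25, 27} → MAX(qty)=12, COUNT(*)=5, SUM(qty)=47
  open: ids {3} → MAX(qty)=2, COUNT(*)=1, SUM(qty)=2
  returned: ids {10, 29} → MAX(qty)=8, COUNT(*)=2, SUM(qty)=13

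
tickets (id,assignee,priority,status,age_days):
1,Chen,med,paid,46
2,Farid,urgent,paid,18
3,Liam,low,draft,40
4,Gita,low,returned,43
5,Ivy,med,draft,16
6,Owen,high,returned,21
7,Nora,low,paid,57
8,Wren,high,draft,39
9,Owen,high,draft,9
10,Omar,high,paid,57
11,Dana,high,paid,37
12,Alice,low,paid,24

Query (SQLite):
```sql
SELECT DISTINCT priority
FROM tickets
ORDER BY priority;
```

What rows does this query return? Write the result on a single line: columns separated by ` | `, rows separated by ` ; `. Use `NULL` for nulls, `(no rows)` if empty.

high ; low ; med ; urgent

Collect distinct priority values from tickets.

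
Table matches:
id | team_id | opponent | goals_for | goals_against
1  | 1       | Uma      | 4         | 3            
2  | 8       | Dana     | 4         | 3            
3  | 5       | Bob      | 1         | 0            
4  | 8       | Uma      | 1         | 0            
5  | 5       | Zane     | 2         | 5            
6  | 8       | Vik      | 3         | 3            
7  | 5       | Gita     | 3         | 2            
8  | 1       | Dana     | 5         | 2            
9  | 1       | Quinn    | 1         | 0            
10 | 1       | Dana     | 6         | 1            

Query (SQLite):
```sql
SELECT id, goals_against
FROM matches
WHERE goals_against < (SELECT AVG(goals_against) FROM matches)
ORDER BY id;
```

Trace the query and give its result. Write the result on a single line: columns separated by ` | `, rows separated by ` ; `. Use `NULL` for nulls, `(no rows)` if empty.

Scalar subquery: AVG(goals_against) over all matches rows = 1.9.
Keep rows where goals_against < that value.

3 | 0 ; 4 | 0 ; 9 | 0 ; 10 | 1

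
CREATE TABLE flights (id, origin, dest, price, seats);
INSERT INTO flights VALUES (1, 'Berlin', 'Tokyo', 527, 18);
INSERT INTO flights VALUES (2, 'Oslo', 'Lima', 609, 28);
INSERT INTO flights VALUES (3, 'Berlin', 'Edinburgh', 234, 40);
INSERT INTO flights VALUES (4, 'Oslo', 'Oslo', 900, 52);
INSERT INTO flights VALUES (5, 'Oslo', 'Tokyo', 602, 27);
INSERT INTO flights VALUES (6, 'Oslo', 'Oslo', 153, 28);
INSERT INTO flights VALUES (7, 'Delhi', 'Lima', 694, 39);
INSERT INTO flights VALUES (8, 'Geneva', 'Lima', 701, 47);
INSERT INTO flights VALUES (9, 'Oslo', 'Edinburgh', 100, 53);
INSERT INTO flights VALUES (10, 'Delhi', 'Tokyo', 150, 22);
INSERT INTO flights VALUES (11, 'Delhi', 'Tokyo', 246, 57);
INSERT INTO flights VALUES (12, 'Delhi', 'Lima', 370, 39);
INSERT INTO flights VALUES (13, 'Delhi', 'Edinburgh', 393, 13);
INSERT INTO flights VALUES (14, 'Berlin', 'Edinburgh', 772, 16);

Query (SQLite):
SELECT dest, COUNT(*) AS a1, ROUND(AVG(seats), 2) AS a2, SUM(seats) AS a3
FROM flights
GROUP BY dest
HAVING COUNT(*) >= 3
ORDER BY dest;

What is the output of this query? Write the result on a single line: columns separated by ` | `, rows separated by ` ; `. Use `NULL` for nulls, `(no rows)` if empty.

Group flights by dest.
Per group compute: COUNT(*), ROUND(AVG(seats), 2), SUM(seats).
HAVING: drop groups with fewer than 3 rows.
  Edinburgh: ids {3, 9, 13, 14} → COUNT(*)=4, ROUND(AVG(seats), 2)=30.5, SUM(seats)=122
  Lima: ids {2, 7, 8, 12} → COUNT(*)=4, ROUND(AVG(seats), 2)=38.25, SUM(seats)=153
  Oslo: ids {4, 6} → COUNT(*)=2, ROUND(AVG(seats), 2)=40, SUM(seats)=80
  Tokyo: ids {1, 5, 10, 11} → COUNT(*)=4, ROUND(AVG(seats), 2)=31, SUM(seats)=124

Edinburgh | 4 | 30.5 | 122 ; Lima | 4 | 38.25 | 153 ; Tokyo | 4 | 31 | 124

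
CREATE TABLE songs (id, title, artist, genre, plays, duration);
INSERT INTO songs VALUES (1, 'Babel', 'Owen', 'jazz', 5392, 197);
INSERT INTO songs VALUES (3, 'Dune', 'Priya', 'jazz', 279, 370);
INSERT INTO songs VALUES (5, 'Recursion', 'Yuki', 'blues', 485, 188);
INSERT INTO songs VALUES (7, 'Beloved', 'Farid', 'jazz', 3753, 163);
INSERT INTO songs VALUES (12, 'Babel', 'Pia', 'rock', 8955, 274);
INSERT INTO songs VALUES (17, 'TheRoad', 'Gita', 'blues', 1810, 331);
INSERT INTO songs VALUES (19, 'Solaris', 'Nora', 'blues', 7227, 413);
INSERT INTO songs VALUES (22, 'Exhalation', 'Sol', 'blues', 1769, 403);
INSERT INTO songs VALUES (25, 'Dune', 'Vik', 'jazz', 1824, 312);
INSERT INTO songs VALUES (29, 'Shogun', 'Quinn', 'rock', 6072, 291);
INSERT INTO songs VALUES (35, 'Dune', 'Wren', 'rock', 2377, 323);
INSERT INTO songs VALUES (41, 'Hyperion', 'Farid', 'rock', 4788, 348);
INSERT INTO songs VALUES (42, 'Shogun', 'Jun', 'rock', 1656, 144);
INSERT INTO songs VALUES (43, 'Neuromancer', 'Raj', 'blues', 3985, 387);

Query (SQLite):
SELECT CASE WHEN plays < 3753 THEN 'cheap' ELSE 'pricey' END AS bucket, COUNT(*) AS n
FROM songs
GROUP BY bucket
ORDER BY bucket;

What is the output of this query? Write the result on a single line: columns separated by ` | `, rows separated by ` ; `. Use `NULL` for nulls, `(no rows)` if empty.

cheap | 7 ; pricey | 7

Bucket rows by plays < 3753 → 'cheap' else 'pricey'; count each bucket.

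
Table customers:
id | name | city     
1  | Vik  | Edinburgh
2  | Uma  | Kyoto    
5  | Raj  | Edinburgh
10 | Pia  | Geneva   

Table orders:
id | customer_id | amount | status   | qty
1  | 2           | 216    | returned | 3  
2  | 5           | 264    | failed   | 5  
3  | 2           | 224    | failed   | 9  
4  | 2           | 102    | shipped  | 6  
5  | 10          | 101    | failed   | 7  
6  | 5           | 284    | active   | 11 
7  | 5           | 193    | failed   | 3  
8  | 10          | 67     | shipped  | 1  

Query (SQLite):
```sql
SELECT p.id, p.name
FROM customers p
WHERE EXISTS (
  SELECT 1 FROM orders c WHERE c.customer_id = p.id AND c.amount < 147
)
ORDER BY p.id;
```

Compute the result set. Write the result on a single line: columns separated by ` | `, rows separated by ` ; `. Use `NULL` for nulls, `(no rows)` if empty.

2 | Uma ; 10 | Pia

For each customers row, check whether any orders with matching customer_id has amount < 147.
Keep rows where that is true.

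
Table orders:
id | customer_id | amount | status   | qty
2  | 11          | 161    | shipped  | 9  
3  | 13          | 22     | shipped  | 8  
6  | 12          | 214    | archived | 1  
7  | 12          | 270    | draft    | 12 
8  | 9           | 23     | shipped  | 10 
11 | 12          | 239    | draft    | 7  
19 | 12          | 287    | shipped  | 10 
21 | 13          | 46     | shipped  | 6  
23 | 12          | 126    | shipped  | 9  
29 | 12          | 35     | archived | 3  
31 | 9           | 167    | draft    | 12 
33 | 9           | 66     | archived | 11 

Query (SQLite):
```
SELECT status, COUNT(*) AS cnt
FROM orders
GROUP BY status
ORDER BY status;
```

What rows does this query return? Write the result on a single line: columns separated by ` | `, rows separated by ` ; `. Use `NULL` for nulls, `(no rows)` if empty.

archived | 3 ; draft | 3 ; shipped | 6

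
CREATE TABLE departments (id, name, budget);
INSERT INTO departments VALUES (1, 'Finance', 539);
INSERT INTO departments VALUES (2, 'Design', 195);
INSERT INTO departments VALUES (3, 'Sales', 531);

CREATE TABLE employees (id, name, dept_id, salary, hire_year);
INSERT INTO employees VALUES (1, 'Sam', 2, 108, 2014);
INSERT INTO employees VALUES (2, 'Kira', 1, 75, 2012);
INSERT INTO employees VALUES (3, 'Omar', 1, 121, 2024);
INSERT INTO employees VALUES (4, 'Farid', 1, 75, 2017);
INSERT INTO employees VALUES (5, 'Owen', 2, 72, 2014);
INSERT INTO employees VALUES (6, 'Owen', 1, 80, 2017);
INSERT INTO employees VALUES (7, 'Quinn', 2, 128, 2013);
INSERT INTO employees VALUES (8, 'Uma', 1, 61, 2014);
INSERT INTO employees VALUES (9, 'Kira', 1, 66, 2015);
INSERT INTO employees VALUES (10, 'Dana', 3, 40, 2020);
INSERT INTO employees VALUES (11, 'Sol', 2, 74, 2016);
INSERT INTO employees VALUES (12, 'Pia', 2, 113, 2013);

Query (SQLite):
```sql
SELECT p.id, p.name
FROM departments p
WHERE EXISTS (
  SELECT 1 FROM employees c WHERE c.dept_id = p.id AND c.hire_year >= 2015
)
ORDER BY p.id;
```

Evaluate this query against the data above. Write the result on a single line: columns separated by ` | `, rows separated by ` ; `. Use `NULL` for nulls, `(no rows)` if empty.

For each departments row, check whether any employees with matching dept_id has hire_year >= 2015.
Keep rows where that is true.

1 | Finance ; 2 | Design ; 3 | Sales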